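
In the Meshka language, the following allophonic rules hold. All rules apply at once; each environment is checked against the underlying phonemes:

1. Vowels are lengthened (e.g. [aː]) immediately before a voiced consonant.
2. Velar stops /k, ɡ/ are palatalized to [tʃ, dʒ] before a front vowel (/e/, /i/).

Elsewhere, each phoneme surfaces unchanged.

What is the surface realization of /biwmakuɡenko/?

[biːwmakuːdʒeːnko]

/b/ — not in any rule's target class → [b].
/i/ meets the environment for rule 1 (before a voiced consonant) → [iː].
/w/ — not in any rule's target class → [w].
/m/ — not in any rule's target class → [m].
/a/ (between /m/ and /k/) fails the environment for rule 1, so it stays [a].
/k/ (between /a/ and /u/) is in the target of rule 2 but the environment (before a front vowel) is not met → [k].
Rule 1 applies to /u/ (between /k/ and /ɡ/: before a voiced consonant) → [uː].
/ɡ/ — between /u/ and /e/, before a front vowel — surfaces as [dʒ] (rule 2).
/e/ — between /ɡ/ and /n/, before a voiced consonant — surfaces as [eː] (rule 1).
/n/ (between /e/ and /k/): no rule targets it → [n].
/k/ (between /n/ and /o/) fails the environment for rule 2, so it stays [k].
/o/ (word-final) fails the environment for rule 1, so it stays [o].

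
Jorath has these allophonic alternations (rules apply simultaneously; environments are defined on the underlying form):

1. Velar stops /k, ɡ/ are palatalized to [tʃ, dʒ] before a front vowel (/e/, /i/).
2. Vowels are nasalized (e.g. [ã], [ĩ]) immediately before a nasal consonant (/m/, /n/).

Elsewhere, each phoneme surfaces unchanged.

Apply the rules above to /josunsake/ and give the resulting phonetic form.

[josũnsatʃe]

/j/ (word-initial): no rule targets it → [j].
/o/ (between /j/ and /s/) fails the environment for rule 2, so it stays [o].
/s/ (between /o/ and /u/) is unaffected → [s].
/u/ (between /s/ and /n/) occurs before a nasal consonant → [ũ] by rule 2.
/n/ (between /u/ and /s/) is unaffected → [n].
/s/ (between /n/ and /a/) is unaffected → [s].
/a/ (between /s/ and /k/) is in the target of rule 2 but the environment (before a nasal consonant) is not met → [a].
Rule 1 applies to /k/ (between /a/ and /e/: before a front vowel) → [tʃ].
/e/ (word-final) is in the target of rule 2 but the environment (before a nasal consonant) is not met → [e].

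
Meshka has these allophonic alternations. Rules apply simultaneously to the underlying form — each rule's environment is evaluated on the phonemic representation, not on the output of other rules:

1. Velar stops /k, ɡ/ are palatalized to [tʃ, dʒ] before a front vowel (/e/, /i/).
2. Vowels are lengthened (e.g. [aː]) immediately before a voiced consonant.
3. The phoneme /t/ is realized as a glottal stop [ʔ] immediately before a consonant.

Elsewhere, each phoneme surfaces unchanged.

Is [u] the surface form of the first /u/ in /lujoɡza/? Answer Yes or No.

Rule 2 applies to /u/ (between /l/ and /j/: before a voiced consonant) → [uː].
The actual realization is [uː], not [u].

No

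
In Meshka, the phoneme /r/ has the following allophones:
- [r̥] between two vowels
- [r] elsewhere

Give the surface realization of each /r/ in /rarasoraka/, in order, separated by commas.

Occurrence 1 (position 1): no conditioning environment matches → elsewhere allophone [r].
Occurrence 2 (position 3): between two vowels → [r̥].
Occurrence 3 (position 7): between two vowels → [r̥].

[r], [r̥], [r̥]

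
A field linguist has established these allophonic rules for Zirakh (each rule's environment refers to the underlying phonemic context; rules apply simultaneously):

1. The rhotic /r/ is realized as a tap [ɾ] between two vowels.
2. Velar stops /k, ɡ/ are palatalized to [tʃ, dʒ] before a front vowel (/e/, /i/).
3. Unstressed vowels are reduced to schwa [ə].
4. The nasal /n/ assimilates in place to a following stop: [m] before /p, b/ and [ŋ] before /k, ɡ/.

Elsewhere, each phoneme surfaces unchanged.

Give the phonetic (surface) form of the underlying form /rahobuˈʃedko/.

[rəhəbəˈʃedkə]

/r/ — word-initial; rule 1 does not apply here → [r].
/a/ meets the environment for rule 3 (in an unstressed syllable) → [ə].
/h/ (between /a/ and /o/) is unaffected → [h].
/o/ meets the environment for rule 3 (in an unstressed syllable) → [ə].
/b/ — not in any rule's target class → [b].
/u/ (between /b/ and /ʃ/) occurs in an unstressed syllable → [ə] by rule 3.
/ʃ/ (between /u/ and /e/) is unaffected → [ʃ].
/e/ (between /ʃ/ and /d/) fails the environment for rule 3, so it stays [e].
/d/ stays [d].
/k/ (between /d/ and /o/) is in the target of rule 2 but the environment (before a front vowel) is not met → [k].
/o/ (word-final) occurs in an unstressed syllable → [ə] by rule 3.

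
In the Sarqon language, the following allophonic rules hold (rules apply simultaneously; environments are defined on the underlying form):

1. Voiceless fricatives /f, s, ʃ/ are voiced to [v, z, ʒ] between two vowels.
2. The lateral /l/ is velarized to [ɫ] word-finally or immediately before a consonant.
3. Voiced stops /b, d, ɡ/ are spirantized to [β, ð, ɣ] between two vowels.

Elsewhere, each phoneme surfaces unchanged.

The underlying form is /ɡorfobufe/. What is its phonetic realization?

[ɡorfoβuve]

/ɡ/ (word-initial): rule 3 targets it, but not between two vowels → unchanged [ɡ].
/o/ — not in any rule's target class → [o].
/r/ (between /o/ and /f/) is unaffected → [r].
/f/ — between /r/ and /o/; rule 1 does not apply here → [f].
/o/ — not in any rule's target class → [o].
/b/ meets the environment for rule 3 (between two vowels) → [β].
/u/ (between /b/ and /f/) is unaffected → [u].
/f/ — between /u/ and /e/, between two vowels — surfaces as [v] (rule 1).
/e/ — not in any rule's target class → [e].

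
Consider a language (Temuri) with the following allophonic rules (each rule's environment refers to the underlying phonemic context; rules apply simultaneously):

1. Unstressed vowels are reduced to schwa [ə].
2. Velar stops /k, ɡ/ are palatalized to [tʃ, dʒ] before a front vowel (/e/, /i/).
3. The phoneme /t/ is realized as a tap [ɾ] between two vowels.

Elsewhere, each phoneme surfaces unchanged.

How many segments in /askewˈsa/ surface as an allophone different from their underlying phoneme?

Segments that undergo a rule: /a/ → [ə] (rule 1); /k/ → [tʃ] (rule 2); /e/ → [ə] (rule 1).
All other segments surface unchanged.

3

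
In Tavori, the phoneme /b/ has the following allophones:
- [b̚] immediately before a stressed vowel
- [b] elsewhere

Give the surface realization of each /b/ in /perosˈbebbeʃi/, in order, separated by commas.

[b̚], [b], [b]

Occurrence 1 (position 6): immediately before a stressed vowel → [b̚].
Occurrence 2 (position 8): no conditioning environment matches → elsewhere allophone [b].
Occurrence 3 (position 9): no conditioning environment matches → elsewhere allophone [b].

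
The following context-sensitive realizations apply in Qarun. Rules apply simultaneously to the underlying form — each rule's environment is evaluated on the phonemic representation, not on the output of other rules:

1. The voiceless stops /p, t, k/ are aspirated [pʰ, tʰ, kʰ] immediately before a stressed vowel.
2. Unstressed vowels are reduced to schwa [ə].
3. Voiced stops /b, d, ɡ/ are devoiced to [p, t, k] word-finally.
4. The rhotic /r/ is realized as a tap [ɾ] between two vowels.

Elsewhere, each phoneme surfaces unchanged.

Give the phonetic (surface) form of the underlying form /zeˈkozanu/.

[zəˈkʰozənə]

/z/ (word-initial) is unaffected → [z].
Rule 2 applies to /e/ (between /z/ and /k/: in an unstressed syllable) → [ə].
/k/ (between /e/ and /o/): immediately before a stressed vowel, so rule 1 applies → [kʰ].
/o/ (between /k/ and /z/) is in the target of rule 2 but the environment (in an unstressed syllable) is not met → [o].
/z/ (between /o/ and /a/) is unaffected → [z].
/a/ (between /z/ and /n/): in an unstressed syllable, so rule 2 applies → [ə].
/n/ (between /a/ and /u/): no rule targets it → [n].
Rule 2 applies to /u/ (word-final: in an unstressed syllable) → [ə].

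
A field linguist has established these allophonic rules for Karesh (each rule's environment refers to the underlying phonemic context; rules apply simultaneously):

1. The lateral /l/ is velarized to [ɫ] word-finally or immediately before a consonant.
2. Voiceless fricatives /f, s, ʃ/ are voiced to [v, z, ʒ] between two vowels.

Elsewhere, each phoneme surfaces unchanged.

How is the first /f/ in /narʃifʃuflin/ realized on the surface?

[f]

/f/ (between /i/ and /ʃ/): rule 2 targets it, but not between two vowels → unchanged [f].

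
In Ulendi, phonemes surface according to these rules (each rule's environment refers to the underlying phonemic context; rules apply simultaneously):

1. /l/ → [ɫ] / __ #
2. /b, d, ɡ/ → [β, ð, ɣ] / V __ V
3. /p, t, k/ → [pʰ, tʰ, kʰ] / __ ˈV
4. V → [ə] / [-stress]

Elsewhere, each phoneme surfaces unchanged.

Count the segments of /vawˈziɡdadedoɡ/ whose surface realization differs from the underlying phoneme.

6

Segments that undergo a rule: /a/ → [ə] (rule 4); /a/ → [ə] (rule 4); /d/ → [ð] (rule 2); /e/ → [ə] (rule 4); /d/ → [ð] (rule 2); /o/ → [ə] (rule 4).
All other segments surface unchanged.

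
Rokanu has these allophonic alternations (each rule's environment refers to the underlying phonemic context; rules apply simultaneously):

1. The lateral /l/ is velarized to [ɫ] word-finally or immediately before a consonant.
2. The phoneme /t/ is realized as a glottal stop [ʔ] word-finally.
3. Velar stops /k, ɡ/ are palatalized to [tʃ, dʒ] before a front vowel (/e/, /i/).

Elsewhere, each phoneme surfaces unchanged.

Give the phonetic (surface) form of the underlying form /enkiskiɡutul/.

Rule 3 applies to /k/ (between /n/ and /i/: before a front vowel) → [tʃ].
/k/ — between /s/ and /i/, before a front vowel — surfaces as [tʃ] (rule 3).
/ɡ/ (between /i/ and /u/) fails the environment for rule 3, so it stays [ɡ].
/t/ (between /u/ and /u/) fails the environment for rule 2, so it stays [t].
/l/ (word-final): word-finally or immediately before a consonant, so rule 1 applies → [ɫ].

[entʃistʃiɡutuɫ]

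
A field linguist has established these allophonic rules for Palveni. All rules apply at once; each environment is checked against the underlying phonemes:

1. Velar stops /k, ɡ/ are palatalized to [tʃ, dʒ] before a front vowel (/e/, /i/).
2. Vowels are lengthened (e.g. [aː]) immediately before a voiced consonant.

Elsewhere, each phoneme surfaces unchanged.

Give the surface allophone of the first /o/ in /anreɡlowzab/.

/o/ meets the environment for rule 2 (before a voiced consonant) → [oː].

[oː]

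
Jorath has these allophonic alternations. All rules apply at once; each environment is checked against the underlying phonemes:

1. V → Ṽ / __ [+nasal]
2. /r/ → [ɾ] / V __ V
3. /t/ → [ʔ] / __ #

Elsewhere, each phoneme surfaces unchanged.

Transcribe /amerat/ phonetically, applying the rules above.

/a/ (word-initial) occurs before a nasal consonant → [ã] by rule 1.
/e/ — between /m/ and /r/; rule 1 does not apply here → [e].
/r/ meets the environment for rule 2 (between two vowels) → [ɾ].
/a/ (between /r/ and /t/) is in the target of rule 1 but the environment (before a nasal consonant) is not met → [a].
/t/ — word-final, word-finally — surfaces as [ʔ] (rule 3).

[ãmeɾaʔ]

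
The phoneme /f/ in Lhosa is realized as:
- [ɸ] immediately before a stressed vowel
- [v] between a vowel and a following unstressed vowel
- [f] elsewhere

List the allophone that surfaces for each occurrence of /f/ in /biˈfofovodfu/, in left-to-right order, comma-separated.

Occurrence 1 (position 3): immediately before a stressed vowel → [ɸ].
Occurrence 2 (position 5): between a vowel and a following unstressed vowel → [v].
Occurrence 3 (position 10): no conditioning environment matches → elsewhere allophone [f].

[ɸ], [v], [f]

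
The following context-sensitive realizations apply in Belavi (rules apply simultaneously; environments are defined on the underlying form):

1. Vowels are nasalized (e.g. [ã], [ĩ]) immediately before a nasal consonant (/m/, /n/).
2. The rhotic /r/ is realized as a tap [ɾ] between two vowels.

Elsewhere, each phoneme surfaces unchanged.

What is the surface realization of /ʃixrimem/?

[ʃixrĩmẽm]

/ʃ/ (word-initial) is unaffected → [ʃ].
/i/ — between /ʃ/ and /x/; rule 1 does not apply here → [i].
/x/ — not in any rule's target class → [x].
/r/ (between /x/ and /i/) fails the environment for rule 2, so it stays [r].
/i/ — between /r/ and /m/, before a nasal consonant — surfaces as [ĩ] (rule 1).
/m/ stays [m].
/e/ (between /m/ and /m/): before a nasal consonant, so rule 1 applies → [ẽ].
/m/ — not in any rule's target class → [m].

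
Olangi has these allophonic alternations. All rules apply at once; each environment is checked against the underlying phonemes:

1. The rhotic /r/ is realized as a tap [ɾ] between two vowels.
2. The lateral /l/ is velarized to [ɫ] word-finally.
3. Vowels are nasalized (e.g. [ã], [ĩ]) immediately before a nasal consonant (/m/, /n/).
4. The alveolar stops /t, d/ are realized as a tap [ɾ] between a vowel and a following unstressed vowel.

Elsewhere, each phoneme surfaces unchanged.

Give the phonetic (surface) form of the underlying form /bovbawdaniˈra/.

[bovbawdãniˈɾa]

/b/ (word-initial) is unaffected → [b].
/o/ — between /b/ and /v/; rule 3 does not apply here → [o].
/v/ (between /o/ and /b/): no rule targets it → [v].
/b/ (between /v/ and /a/) is unaffected → [b].
/a/ (between /b/ and /w/) is in the target of rule 3 but the environment (before a nasal consonant) is not met → [a].
/w/ stays [w].
/d/ (between /w/ and /a/) fails the environment for rule 4, so it stays [d].
/a/ — between /d/ and /n/, before a nasal consonant — surfaces as [ã] (rule 3).
/n/ (between /a/ and /i/) is unaffected → [n].
/i/ — between /n/ and /r/; rule 3 does not apply here → [i].
Rule 1 applies to /r/ (between /i/ and /a/: between two vowels) → [ɾ].
/a/ (word-final): rule 3 targets it, but not before a nasal consonant → unchanged [a].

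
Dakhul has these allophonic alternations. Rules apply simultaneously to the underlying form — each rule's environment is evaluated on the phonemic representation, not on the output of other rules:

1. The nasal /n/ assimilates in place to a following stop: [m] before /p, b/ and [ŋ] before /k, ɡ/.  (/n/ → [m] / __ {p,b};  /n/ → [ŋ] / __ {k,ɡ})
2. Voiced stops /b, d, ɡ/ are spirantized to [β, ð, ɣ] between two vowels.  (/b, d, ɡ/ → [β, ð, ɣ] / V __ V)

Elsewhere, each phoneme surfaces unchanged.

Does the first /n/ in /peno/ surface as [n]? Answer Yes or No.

Yes

/n/ (between /e/ and /o/): rule 1 targets it, but not before a labial or velar stop → unchanged [n].
The actual realization is [n], which matches [n].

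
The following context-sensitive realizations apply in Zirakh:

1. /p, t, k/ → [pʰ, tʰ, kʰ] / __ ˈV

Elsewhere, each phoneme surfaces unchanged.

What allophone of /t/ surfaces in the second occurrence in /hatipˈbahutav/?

/t/ (between /u/ and /a/) is in the target of rule 1 but the environment (immediately before a stressed vowel) is not met → [t].

[t]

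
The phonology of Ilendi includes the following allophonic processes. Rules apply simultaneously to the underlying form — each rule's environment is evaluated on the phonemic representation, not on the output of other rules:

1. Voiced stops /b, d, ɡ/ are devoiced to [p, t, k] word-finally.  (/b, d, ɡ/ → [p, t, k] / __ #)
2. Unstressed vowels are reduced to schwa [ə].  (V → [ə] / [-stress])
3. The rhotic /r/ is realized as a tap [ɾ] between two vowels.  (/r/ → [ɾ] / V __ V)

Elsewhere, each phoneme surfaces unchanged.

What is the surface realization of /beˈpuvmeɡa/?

[bəˈpuvməɡə]

/b/ — word-initial; rule 1 does not apply here → [b].
/e/ — between /b/ and /p/, in an unstressed syllable — surfaces as [ə] (rule 2).
/p/ (between /e/ and /u/): no rule targets it → [p].
/u/ (between /p/ and /v/) is in the target of rule 2 but the environment (in an unstressed syllable) is not met → [u].
/v/ stays [v].
/m/ — not in any rule's target class → [m].
/e/ (between /m/ and /ɡ/): in an unstressed syllable, so rule 2 applies → [ə].
/ɡ/ (between /e/ and /a/): rule 1 targets it, but not word-finally → unchanged [ɡ].
/a/ — word-final, in an unstressed syllable — surfaces as [ə] (rule 2).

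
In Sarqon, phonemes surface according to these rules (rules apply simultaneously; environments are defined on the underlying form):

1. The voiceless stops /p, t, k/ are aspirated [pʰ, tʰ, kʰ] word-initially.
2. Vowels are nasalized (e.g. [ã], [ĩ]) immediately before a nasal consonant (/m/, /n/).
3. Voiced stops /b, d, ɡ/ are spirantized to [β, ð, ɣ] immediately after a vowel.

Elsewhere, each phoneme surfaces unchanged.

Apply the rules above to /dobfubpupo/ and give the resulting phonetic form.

/d/ — word-initial; rule 3 does not apply here → [d].
/o/ (between /d/ and /b/): rule 2 targets it, but not before a nasal consonant → unchanged [o].
/b/ (between /o/ and /f/): immediately after a vowel, so rule 3 applies → [β].
/f/ stays [f].
/u/ (between /f/ and /b/): rule 2 targets it, but not before a nasal consonant → unchanged [u].
Rule 3 applies to /b/ (between /u/ and /p/: immediately after a vowel) → [β].
/p/ — between /b/ and /u/; rule 1 does not apply here → [p].
/u/ (between /p/ and /p/): rule 2 targets it, but not before a nasal consonant → unchanged [u].
/p/ (between /u/ and /o/) fails the environment for rule 1, so it stays [p].
/o/ (word-final): rule 2 targets it, but not before a nasal consonant → unchanged [o].

[doβfuβpupo]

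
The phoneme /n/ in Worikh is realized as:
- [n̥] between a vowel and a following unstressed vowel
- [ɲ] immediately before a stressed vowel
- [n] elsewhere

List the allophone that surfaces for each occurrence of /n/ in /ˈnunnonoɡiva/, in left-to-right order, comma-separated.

Occurrence 1 (position 1): immediately before a stressed vowel → [ɲ].
Occurrence 2 (position 3): no conditioning environment matches → elsewhere allophone [n].
Occurrence 3 (position 4): no conditioning environment matches → elsewhere allophone [n].
Occurrence 4 (position 6): between a vowel and a following unstressed vowel → [n̥].

[ɲ], [n], [n], [n̥]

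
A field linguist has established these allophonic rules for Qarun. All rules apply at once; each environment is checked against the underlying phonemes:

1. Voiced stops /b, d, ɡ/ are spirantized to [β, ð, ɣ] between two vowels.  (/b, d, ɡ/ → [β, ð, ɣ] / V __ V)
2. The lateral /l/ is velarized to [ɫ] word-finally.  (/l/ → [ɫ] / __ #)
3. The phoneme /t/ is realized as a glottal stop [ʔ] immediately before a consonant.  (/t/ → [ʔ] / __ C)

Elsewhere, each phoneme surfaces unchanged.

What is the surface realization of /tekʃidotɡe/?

/t/ (word-initial): rule 3 targets it, but not immediately before a consonant → unchanged [t].
/e/ (between /t/ and /k/): no rule targets it → [e].
/k/ (between /e/ and /ʃ/): no rule targets it → [k].
/ʃ/ (between /k/ and /i/) is unaffected → [ʃ].
/i/ — not in any rule's target class → [i].
Rule 1 applies to /d/ (between /i/ and /o/: between two vowels) → [ð].
/o/ stays [o].
/t/ — between /o/ and /ɡ/, immediately before a consonant — surfaces as [ʔ] (rule 3).
/ɡ/ (between /t/ and /e/) is in the target of rule 1 but the environment (between two vowels) is not met → [ɡ].
/e/ (word-final): no rule targets it → [e].

[tekʃiðoʔɡe]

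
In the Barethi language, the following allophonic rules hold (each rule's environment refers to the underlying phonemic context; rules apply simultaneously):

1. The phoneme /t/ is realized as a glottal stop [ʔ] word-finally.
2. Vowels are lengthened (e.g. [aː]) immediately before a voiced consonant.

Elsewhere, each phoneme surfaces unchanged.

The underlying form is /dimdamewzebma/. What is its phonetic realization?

[diːmdaːmeːwzeːbma]

/d/ (word-initial) is unaffected → [d].
/i/ (between /d/ and /m/): before a voiced consonant, so rule 2 applies → [iː].
/m/ stays [m].
/d/ (between /m/ and /a/): no rule targets it → [d].
Rule 2 applies to /a/ (between /d/ and /m/: before a voiced consonant) → [aː].
/m/ (between /a/ and /e/) is unaffected → [m].
/e/ — between /m/ and /w/, before a voiced consonant — surfaces as [eː] (rule 2).
/w/ stays [w].
/z/ (between /w/ and /e/) is unaffected → [z].
/e/ (between /z/ and /b/): before a voiced consonant, so rule 2 applies → [eː].
/b/ — not in any rule's target class → [b].
/m/ (between /b/ and /a/): no rule targets it → [m].
/a/ (word-final): rule 2 targets it, but not before a voiced consonant → unchanged [a].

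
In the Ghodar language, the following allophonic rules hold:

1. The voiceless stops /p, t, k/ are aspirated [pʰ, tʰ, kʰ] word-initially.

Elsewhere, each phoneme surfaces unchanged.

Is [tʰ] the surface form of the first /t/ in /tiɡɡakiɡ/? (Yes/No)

/t/ (word-initial) occurs word-initially → [tʰ] by rule 1.
The actual realization is [tʰ], which matches [tʰ].

Yes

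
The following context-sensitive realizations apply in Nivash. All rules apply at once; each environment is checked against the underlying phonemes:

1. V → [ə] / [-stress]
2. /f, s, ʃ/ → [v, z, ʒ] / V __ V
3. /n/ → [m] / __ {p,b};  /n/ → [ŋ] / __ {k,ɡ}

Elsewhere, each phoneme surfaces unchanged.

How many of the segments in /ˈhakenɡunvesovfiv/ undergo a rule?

7

Segments that undergo a rule: /e/ → [ə] (rule 1); /n/ → [ŋ] (rule 3); /u/ → [ə] (rule 1); /e/ → [ə] (rule 1); /s/ → [z] (rule 2); /o/ → [ə] (rule 1); /i/ → [ə] (rule 1).
All other segments surface unchanged.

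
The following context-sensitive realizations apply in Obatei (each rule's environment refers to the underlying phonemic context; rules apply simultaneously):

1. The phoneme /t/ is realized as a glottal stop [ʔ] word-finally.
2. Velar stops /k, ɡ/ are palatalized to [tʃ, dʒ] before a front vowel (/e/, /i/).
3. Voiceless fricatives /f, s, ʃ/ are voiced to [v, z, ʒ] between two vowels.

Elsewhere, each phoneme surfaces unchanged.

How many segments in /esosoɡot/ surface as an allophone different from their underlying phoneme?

Segments that undergo a rule: /s/ → [z] (rule 3); /s/ → [z] (rule 3); /t/ → [ʔ] (rule 1).
All other segments surface unchanged.

3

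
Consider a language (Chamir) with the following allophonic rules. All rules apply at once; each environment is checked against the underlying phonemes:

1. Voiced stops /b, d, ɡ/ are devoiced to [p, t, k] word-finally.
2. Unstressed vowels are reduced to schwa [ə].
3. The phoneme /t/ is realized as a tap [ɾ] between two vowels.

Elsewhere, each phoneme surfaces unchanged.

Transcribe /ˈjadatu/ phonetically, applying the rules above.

/j/ stays [j].
/a/ (between /j/ and /d/) fails the environment for rule 2, so it stays [a].
/d/ (between /a/ and /a/): rule 1 targets it, but not word-finally → unchanged [d].
/a/ (between /d/ and /t/): in an unstressed syllable, so rule 2 applies → [ə].
Rule 3 applies to /t/ (between /a/ and /u/: between two vowels) → [ɾ].
/u/ meets the environment for rule 2 (in an unstressed syllable) → [ə].

[ˈjadəɾə]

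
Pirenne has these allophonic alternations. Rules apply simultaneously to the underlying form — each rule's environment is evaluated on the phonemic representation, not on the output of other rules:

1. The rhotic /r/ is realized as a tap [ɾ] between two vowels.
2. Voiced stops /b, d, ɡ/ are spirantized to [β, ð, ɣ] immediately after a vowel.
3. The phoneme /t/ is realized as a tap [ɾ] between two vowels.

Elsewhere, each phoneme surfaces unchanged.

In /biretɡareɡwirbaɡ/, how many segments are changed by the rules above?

4

Segments that undergo a rule: /r/ → [ɾ] (rule 1); /r/ → [ɾ] (rule 1); /ɡ/ → [ɣ] (rule 2); /ɡ/ → [ɣ] (rule 2).
All other segments surface unchanged.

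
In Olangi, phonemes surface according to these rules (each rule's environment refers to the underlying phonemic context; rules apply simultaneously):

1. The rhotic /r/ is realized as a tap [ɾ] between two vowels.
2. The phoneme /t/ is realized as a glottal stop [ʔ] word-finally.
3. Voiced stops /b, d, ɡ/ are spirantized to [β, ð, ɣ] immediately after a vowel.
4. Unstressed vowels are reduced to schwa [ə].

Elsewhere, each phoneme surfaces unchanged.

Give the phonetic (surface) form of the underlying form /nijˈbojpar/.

[nəjˈbojpər]

/n/ stays [n].
Rule 4 applies to /i/ (between /n/ and /j/: in an unstressed syllable) → [ə].
/j/ stays [j].
/b/ — between /j/ and /o/; rule 3 does not apply here → [b].
/o/ (between /b/ and /j/) is in the target of rule 4 but the environment (in an unstressed syllable) is not met → [o].
/j/ — not in any rule's target class → [j].
/p/ (between /j/ and /a/): no rule targets it → [p].
/a/ meets the environment for rule 4 (in an unstressed syllable) → [ə].
/r/ (word-final): rule 1 targets it, but not between two vowels → unchanged [r].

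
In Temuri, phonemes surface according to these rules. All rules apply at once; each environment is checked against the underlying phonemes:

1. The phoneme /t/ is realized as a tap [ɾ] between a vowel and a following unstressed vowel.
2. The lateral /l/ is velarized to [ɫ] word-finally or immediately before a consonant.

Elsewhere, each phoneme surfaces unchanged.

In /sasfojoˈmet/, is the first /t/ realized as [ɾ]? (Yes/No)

No

/t/ (word-final): rule 1 targets it, but not between a vowel and a following unstressed vowel → unchanged [t].
The actual realization is [t], not [ɾ].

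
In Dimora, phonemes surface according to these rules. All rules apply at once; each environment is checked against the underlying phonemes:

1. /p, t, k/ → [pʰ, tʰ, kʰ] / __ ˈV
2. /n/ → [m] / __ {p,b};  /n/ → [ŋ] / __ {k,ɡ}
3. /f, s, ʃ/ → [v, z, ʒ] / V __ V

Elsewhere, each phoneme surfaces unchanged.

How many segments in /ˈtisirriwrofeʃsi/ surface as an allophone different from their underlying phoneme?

Segments that undergo a rule: /t/ → [tʰ] (rule 1); /s/ → [z] (rule 3); /f/ → [v] (rule 3).
All other segments surface unchanged.

3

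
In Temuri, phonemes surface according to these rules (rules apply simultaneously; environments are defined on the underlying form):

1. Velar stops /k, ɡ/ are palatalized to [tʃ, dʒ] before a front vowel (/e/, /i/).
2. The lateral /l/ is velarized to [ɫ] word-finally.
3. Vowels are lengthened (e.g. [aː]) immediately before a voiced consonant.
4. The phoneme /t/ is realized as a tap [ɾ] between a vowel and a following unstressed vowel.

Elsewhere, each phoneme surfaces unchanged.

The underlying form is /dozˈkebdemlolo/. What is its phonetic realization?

/o/ meets the environment for rule 3 (before a voiced consonant) → [oː].
Rule 1 applies to /k/ (between /z/ and /e/: before a front vowel) → [tʃ].
/e/ (between /k/ and /b/) occurs before a voiced consonant → [eː] by rule 3.
/e/ meets the environment for rule 3 (before a voiced consonant) → [eː].
/l/ (between /m/ and /o/) is in the target of rule 2 but the environment (word-finally) is not met → [l].
/o/ meets the environment for rule 3 (before a voiced consonant) → [oː].
/l/ — between /o/ and /o/; rule 2 does not apply here → [l].
/o/ (word-final): rule 3 targets it, but not before a voiced consonant → unchanged [o].

[doːzˈtʃeːbdeːmloːlo]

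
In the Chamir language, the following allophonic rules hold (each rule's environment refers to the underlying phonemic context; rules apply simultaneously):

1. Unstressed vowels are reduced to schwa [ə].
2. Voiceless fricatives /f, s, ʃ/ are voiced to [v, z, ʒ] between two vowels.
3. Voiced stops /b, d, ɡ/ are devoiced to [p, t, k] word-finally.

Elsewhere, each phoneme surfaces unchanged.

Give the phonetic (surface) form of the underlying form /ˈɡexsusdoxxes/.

/ɡ/ (word-initial) is in the target of rule 3 but the environment (word-finally) is not met → [ɡ].
/e/ (between /ɡ/ and /x/) fails the environment for rule 1, so it stays [e].
/x/ — not in any rule's target class → [x].
/s/ (between /x/ and /u/) fails the environment for rule 2, so it stays [s].
/u/ (between /s/ and /s/): in an unstressed syllable, so rule 1 applies → [ə].
/s/ (between /u/ and /d/) is in the target of rule 2 but the environment (between two vowels) is not met → [s].
/d/ (between /s/ and /o/): rule 3 targets it, but not word-finally → unchanged [d].
/o/ — between /d/ and /x/, in an unstressed syllable — surfaces as [ə] (rule 1).
/x/ stays [x].
/x/ stays [x].
/e/ — between /x/ and /s/, in an unstressed syllable — surfaces as [ə] (rule 1).
/s/ (word-final): rule 2 targets it, but not between two vowels → unchanged [s].

[ˈɡexsəsdəxxəs]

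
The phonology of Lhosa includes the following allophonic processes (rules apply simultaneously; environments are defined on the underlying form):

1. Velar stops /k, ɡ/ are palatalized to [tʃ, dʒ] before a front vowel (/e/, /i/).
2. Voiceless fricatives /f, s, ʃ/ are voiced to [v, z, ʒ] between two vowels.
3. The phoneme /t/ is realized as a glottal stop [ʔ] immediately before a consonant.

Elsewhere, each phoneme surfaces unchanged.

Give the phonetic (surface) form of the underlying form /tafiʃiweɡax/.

/t/ — word-initial; rule 3 does not apply here → [t].
/a/ (between /t/ and /f/): no rule targets it → [a].
/f/ — between /a/ and /i/, between two vowels — surfaces as [v] (rule 2).
/i/ — not in any rule's target class → [i].
/ʃ/ meets the environment for rule 2 (between two vowels) → [ʒ].
/i/ — not in any rule's target class → [i].
/w/ (between /i/ and /e/): no rule targets it → [w].
/e/ — not in any rule's target class → [e].
/ɡ/ — between /e/ and /a/; rule 1 does not apply here → [ɡ].
/a/ stays [a].
/x/ — not in any rule's target class → [x].

[taviʒiweɡax]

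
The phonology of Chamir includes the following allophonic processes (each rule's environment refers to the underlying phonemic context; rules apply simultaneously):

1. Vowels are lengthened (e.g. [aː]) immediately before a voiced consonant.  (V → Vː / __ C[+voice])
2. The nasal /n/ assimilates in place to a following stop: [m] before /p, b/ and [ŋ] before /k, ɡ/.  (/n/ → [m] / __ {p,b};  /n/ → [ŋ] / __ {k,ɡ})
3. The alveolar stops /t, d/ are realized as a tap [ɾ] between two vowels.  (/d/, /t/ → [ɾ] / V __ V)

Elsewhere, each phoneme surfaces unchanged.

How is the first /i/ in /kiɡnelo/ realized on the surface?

[iː]

/i/ (between /k/ and /ɡ/) occurs before a voiced consonant → [iː] by rule 1.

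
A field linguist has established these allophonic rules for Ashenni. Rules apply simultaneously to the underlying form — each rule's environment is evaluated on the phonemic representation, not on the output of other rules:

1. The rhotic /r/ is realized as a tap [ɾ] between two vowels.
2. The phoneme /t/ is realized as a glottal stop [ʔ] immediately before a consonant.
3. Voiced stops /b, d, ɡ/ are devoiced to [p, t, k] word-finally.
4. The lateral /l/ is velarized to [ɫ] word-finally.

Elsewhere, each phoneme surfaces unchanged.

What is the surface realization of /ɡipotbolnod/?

/ɡ/ (word-initial): rule 3 targets it, but not word-finally → unchanged [ɡ].
/i/ — not in any rule's target class → [i].
/p/ — not in any rule's target class → [p].
/o/ (between /p/ and /t/): no rule targets it → [o].
/t/ (between /o/ and /b/) occurs immediately before a consonant → [ʔ] by rule 2.
/b/ (between /t/ and /o/) fails the environment for rule 3, so it stays [b].
/o/ — not in any rule's target class → [o].
/l/ (between /o/ and /n/): rule 4 targets it, but not word-finally → unchanged [l].
/n/ — not in any rule's target class → [n].
/o/ (between /n/ and /d/) is unaffected → [o].
/d/ (word-final): word-finally, so rule 3 applies → [t].

[ɡipoʔbolnot]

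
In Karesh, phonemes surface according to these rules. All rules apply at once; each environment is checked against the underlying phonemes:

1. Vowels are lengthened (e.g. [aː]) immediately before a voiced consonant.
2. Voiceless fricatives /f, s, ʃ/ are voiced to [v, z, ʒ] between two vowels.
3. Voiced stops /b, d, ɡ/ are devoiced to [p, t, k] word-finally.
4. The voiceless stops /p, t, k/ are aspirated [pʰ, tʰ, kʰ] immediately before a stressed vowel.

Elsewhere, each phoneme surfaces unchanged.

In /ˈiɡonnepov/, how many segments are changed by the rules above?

3

Segments that undergo a rule: /i/ → [iː] (rule 1); /o/ → [oː] (rule 1); /o/ → [oː] (rule 1).
All other segments surface unchanged.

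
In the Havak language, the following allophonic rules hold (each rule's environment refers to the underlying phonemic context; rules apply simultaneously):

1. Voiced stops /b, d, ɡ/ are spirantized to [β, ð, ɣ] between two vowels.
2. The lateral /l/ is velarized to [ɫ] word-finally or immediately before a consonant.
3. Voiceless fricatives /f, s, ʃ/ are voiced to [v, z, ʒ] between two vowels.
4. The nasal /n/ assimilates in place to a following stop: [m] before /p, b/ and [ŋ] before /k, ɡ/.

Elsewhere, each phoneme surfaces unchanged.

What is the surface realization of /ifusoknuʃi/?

/f/ — between /i/ and /u/, between two vowels — surfaces as [v] (rule 3).
/s/ — between /u/ and /o/, between two vowels — surfaces as [z] (rule 3).
/n/ — between /k/ and /u/; rule 4 does not apply here → [n].
Rule 3 applies to /ʃ/ (between /u/ and /i/: between two vowels) → [ʒ].

[ivuzoknuʒi]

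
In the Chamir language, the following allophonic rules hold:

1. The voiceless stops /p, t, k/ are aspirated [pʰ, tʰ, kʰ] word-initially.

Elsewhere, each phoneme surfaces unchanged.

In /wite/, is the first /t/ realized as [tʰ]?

/t/ (between /i/ and /e/) fails the environment for rule 1, so it stays [t].
The actual realization is [t], not [tʰ].

No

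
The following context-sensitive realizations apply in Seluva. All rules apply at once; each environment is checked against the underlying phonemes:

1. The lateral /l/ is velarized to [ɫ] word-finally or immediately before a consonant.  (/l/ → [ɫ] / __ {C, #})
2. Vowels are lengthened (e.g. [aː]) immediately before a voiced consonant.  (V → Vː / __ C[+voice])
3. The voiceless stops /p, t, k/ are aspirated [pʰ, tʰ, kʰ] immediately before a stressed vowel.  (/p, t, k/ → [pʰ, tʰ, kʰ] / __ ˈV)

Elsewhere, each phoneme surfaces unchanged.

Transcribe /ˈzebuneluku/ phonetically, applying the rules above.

/z/ stays [z].
/e/ (between /z/ and /b/): before a voiced consonant, so rule 2 applies → [eː].
/b/ (between /e/ and /u/): no rule targets it → [b].
/u/ (between /b/ and /n/) occurs before a voiced consonant → [uː] by rule 2.
/n/ — not in any rule's target class → [n].
Rule 2 applies to /e/ (between /n/ and /l/: before a voiced consonant) → [eː].
/l/ (between /e/ and /u/) is in the target of rule 1 but the environment (word-finally or immediately before a consonant) is not met → [l].
/u/ (between /l/ and /k/) is in the target of rule 2 but the environment (before a voiced consonant) is not met → [u].
/k/ (between /u/ and /u/) is in the target of rule 3 but the environment (immediately before a stressed vowel) is not met → [k].
/u/ (word-final): rule 2 targets it, but not before a voiced consonant → unchanged [u].

[ˈzeːbuːneːluku]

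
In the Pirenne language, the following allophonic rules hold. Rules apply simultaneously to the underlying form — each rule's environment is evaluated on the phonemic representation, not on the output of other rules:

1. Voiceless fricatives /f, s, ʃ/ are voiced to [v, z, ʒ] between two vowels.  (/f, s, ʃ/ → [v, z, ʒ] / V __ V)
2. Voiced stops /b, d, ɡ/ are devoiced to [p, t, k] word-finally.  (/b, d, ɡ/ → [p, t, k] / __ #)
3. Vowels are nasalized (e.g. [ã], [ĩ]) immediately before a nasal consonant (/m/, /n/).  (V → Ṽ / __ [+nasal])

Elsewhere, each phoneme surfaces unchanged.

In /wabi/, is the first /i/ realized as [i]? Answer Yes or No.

Yes

/i/ — word-final; rule 3 does not apply here → [i].
The actual realization is [i], which matches [i].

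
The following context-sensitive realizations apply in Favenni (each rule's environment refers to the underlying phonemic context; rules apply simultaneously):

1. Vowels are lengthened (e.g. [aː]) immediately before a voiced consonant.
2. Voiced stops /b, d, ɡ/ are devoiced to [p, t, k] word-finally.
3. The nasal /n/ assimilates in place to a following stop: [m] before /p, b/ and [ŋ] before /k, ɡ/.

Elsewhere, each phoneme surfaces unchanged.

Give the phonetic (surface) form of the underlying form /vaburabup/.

[vaːbuːraːbup]

/a/ (between /v/ and /b/): before a voiced consonant, so rule 1 applies → [aː].
/b/ — between /a/ and /u/; rule 2 does not apply here → [b].
/u/ (between /b/ and /r/) occurs before a voiced consonant → [uː] by rule 1.
/a/ meets the environment for rule 1 (before a voiced consonant) → [aː].
/b/ (between /a/ and /u/) fails the environment for rule 2, so it stays [b].
/u/ (between /b/ and /p/) is in the target of rule 1 but the environment (before a voiced consonant) is not met → [u].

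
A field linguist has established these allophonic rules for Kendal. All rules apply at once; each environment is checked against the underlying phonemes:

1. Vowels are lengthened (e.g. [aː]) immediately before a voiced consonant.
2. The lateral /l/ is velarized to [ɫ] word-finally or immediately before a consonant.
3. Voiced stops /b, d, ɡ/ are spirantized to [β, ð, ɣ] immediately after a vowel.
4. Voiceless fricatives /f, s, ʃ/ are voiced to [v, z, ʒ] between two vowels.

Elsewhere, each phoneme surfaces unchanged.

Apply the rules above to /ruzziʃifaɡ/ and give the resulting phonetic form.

/r/ — not in any rule's target class → [r].
/u/ (between /r/ and /z/) occurs before a voiced consonant → [uː] by rule 1.
/z/ stays [z].
/z/ (between /z/ and /i/): no rule targets it → [z].
/i/ (between /z/ and /ʃ/) fails the environment for rule 1, so it stays [i].
/ʃ/ — between /i/ and /i/, between two vowels — surfaces as [ʒ] (rule 4).
/i/ (between /ʃ/ and /f/) is in the target of rule 1 but the environment (before a voiced consonant) is not met → [i].
/f/ meets the environment for rule 4 (between two vowels) → [v].
/a/ — between /f/ and /ɡ/, before a voiced consonant — surfaces as [aː] (rule 1).
/ɡ/ (word-final) occurs immediately after a vowel → [ɣ] by rule 3.

[ruːzziʒivaːɣ]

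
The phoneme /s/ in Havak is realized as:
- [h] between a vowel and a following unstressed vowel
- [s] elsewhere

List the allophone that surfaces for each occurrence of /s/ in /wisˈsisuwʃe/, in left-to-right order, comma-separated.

[s], [s], [h]

Occurrence 1 (position 3): no conditioning environment matches → elsewhere allophone [s].
Occurrence 2 (position 4): no conditioning environment matches → elsewhere allophone [s].
Occurrence 3 (position 6): between a vowel and a following unstressed vowel → [h].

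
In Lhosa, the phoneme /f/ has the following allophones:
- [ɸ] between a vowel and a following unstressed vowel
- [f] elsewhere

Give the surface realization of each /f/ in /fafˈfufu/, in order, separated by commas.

[f], [f], [f], [ɸ]

Occurrence 1 (position 1): no conditioning environment matches → elsewhere allophone [f].
Occurrence 2 (position 3): no conditioning environment matches → elsewhere allophone [f].
Occurrence 3 (position 4): no conditioning environment matches → elsewhere allophone [f].
Occurrence 4 (position 6): between a vowel and a following unstressed vowel → [ɸ].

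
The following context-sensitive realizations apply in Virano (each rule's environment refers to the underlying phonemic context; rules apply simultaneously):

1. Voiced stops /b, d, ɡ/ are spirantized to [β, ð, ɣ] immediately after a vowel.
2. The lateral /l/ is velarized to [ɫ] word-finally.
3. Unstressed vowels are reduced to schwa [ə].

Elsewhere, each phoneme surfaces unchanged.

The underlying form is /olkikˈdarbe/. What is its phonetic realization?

[əlkəkˈdarbə]

/o/ — word-initial, in an unstressed syllable — surfaces as [ə] (rule 3).
/l/ (between /o/ and /k/) is in the target of rule 2 but the environment (word-finally) is not met → [l].
/k/ (between /l/ and /i/): no rule targets it → [k].
/i/ (between /k/ and /k/) occurs in an unstressed syllable → [ə] by rule 3.
/k/ stays [k].
/d/ — between /k/ and /a/; rule 1 does not apply here → [d].
/a/ (between /d/ and /r/): rule 3 targets it, but not in an unstressed syllable → unchanged [a].
/r/ — not in any rule's target class → [r].
/b/ (between /r/ and /e/): rule 1 targets it, but not immediately after a vowel → unchanged [b].
/e/ — word-final, in an unstressed syllable — surfaces as [ə] (rule 3).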